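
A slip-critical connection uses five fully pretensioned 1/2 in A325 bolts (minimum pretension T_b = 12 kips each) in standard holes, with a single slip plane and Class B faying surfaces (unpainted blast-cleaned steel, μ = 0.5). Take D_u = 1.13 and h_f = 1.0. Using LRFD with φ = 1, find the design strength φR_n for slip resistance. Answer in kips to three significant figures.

R_n = μ · D_u · h_f · T_b · n_s · n_b = 0.5 × 1.13 × 1.0 × 12 × 1 × 5 = 33.9 kips.
Design strength φR_n = 1 × 33.9 = 33.9 kips.

33.9 kips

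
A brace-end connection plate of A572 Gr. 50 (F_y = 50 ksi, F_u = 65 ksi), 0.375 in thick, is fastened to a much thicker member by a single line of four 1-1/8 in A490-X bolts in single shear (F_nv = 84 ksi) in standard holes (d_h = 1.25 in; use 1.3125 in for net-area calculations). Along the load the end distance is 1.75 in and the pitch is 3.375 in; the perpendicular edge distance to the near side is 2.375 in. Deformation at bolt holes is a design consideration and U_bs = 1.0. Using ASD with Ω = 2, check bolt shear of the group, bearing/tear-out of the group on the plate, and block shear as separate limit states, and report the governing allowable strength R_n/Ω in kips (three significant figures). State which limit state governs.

Bolt shear: A_b = π·1.125²/4 = 0.994 in²; R_n = 84 × 0.994 × 4 × 1 = 334 kips → 334 / 2 = 167 kips.
Bearing: edge l_c = 1.125, r_n = 32.91 kips; interior l_c = 2.125, r_n = 62.16 kips; R_n = 32.91 + 3·62.16 = 219.4 kips → 110 kips.
Block shear: A_gv = 4.453, A_nv = 2.73, A_nt = 0.6445 in²; R_n = min(0.6F_uA_nv, 0.6F_yA_gv) + U_bs·F_u·A_nt = 148.4 kips → 74.2 kips.
Block shear governs: 74.2 kips.

74.2 kips (block shear governs)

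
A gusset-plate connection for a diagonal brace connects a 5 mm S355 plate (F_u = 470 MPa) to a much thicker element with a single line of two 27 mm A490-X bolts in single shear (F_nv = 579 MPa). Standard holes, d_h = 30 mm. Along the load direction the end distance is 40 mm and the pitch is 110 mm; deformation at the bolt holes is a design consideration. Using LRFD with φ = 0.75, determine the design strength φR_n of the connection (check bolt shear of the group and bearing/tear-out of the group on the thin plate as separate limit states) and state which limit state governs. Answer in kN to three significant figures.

167 kN (bearing governs)

Bolt shear: A_b = π·27²/4 = 572.6 mm²; R_n = 579 × 572.6 × 2 × 1 / 1000 = 663 kN → 0.75 × 663 = 497 kN.
Bearing (1.2 l_c t F_u ≤ 2.4 d t F_u): upper limit = 2.4·27·5·470 / 1000 = 152.3 kN.
  Edge l_c = 40 − 30/2 = 25 → r_n = 70.5 kN; interior l_c = 110 − 30 = 80 → r_n = 152.3 kN.
  R_n,bearing = 1·70.5 + 1·152.3 = 222.8 kN → 0.75 × 222.8 = 167 kN.
Bearing governs: 167 kN.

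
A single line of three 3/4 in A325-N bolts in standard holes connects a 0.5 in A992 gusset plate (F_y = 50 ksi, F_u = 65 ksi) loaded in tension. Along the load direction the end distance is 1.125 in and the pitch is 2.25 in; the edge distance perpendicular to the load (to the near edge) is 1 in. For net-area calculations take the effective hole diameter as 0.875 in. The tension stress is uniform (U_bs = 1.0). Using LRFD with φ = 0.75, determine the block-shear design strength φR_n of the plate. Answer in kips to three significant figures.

64 kips

Shear plane L_v = 1.125 + 2·2.25 = 5.625 in; A_gv = 5.625 × 0.5 = 2.812 in².
A_nv = (5.625 − 2.5·0.875) × 0.5 = 1.719 in².
A_nt = (1 − 0.5·0.875) × 0.5 = 0.2812 in².
0.6 F_u A_nv = 67.03 kips; 0.6 F_y A_gv = 84.38 kips → shear rupture governs the shear term.
R_n = 67.03 + 1.0 × 65 × 0.2812 = 85.31 kips.
Design strength φR_n = 0.75 × 85.31 = 64 kips.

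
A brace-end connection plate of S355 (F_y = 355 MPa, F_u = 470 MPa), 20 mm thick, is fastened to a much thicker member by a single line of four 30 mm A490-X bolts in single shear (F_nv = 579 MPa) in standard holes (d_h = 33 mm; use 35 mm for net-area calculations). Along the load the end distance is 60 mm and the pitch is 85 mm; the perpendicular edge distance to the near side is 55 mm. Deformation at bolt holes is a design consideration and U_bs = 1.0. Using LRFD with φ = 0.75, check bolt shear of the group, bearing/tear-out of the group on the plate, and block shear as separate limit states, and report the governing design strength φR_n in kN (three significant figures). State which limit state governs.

Bolt shear: A_b = π·30²/4 = 706.9 mm²; R_n = 579 × 706.9 × 4 × 1 / 1000 = 1637 kN → 0.75 × 1637 = 1230 kN.
Bearing: edge l_c = 43.5, r_n = 490.7 kN; interior l_c = 52, r_n = 586.6 kN; R_n = 490.7 + 3·586.6 = 2250 kN → 1690 kN.
Block shear: A_gv = 6300, A_nv = 3850, A_nt = 750 mm²; R_n = min(0.6F_uA_nv, 0.6F_yA_gv) + U_bs·F_u·A_nt = 1438 kN → 1080 kN.
Block shear governs: 1080 kN.

1080 kN (block shear governs)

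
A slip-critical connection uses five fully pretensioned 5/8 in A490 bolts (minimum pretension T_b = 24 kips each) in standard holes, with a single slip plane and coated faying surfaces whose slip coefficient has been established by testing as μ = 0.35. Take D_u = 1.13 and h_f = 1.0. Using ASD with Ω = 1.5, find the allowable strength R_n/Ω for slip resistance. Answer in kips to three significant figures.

R_n = μ · D_u · h_f · T_b · n_s · n_b = 0.35 × 1.13 × 1.0 × 24 × 1 × 5 = 47.46 kips.
Allowable strength R_n/Ω = 47.46 / 1.5 = 31.6 kips.

31.6 kips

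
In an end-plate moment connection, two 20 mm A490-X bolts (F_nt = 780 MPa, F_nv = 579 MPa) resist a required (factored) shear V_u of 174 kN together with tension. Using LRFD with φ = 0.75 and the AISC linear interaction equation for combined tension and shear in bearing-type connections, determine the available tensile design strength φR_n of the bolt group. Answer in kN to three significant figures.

243 kN

A_b = π·20²/4 = 314.2 mm²; f_rv = 174 × 1000 / (2 × 314.2) = 276.9 MPa.
F'_nt = 1.3 F_nt − (F_nt / φF_nv) f_rv = 1.3·780 − (780/(0.75·579))·276.9 = 516.6 MPa, capped at F_nt → F'_nt = 516.6 MPa.
R_n = F'_nt · A_b · n = 516.6 × 314.2 × 2 / 1000 = 324.6 kN.
Design strength φR_n = 0.75 × 324.6 = 243 kN.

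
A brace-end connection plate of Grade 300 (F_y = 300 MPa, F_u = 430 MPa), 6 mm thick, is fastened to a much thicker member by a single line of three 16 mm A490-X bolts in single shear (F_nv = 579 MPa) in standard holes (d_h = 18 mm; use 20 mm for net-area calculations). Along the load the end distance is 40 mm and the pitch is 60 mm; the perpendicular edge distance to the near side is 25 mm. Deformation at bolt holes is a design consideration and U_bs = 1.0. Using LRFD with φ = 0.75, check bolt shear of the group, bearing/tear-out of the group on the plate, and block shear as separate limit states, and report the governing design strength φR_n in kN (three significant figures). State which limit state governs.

Bolt shear: A_b = π·16²/4 = 201.1 mm²; R_n = 579 × 201.1 × 3 × 1 / 1000 = 349.2 kN → 0.75 × 349.2 = 262 kN.
Bearing: edge l_c = 31, r_n = 95.98 kN; interior l_c = 42, r_n = 99.07 kN; R_n = 95.98 + 2·99.07 = 294.1 kN → 221 kN.
Block shear: A_gv = 960, A_nv = 660, A_nt = 90 mm²; R_n = min(0.6F_uA_nv, 0.6F_yA_gv) + U_bs·F_u·A_nt = 209 kN → 157 kN.
Block shear governs: 157 kN.

157 kN (block shear governs)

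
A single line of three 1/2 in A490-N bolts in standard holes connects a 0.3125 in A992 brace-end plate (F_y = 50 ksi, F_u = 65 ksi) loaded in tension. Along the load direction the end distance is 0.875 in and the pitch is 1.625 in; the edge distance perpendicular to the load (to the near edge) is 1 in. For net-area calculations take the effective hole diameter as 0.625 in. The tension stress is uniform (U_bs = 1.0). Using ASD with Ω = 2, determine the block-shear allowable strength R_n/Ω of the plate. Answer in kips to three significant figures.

Shear plane L_v = 0.875 + 2·1.625 = 4.125 in; A_gv = 4.125 × 0.3125 = 1.289 in².
A_nv = (4.125 − 2.5·0.625) × 0.3125 = 0.8008 in².
A_nt = (1 − 0.5·0.625) × 0.3125 = 0.2148 in².
0.6 F_u A_nv = 31.23 kips; 0.6 F_y A_gv = 38.67 kips → shear rupture governs the shear term.
R_n = 31.23 + 1.0 × 65 × 0.2148 = 45.2 kips.
Allowable strength R_n/Ω = 45.2 / 2 = 22.6 kips.

22.6 kips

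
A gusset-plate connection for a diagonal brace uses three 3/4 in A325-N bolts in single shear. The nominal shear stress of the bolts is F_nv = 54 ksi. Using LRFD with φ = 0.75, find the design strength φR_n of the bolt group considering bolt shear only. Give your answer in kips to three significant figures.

A_b = π × 0.75² / 4 = 0.4418 in².
R_n = F_nv · A_b · n · n_s = 54 × 0.4418 × 3 × 1 = 71.57 kips.
Design strength φR_n = 0.75 × 71.57 = 53.7 kips.

53.7 kips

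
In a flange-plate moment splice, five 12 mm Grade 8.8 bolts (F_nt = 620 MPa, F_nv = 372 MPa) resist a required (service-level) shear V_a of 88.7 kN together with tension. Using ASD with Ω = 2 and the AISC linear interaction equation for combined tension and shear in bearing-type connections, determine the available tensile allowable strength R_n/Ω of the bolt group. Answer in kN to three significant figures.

80.1 kN

A_b = π·12²/4 = 113.1 mm²; f_rv = 88.7 × 1000 / (5 × 113.1) = 156.9 MPa.
F'_nt = 1.3 F_nt − (Ω F_nt / F_nv) f_rv = 1.3·620 − (2·620/372)·156.9 = 283.1 MPa, capped at F_nt → F'_nt = 283.1 MPa.
R_n = F'_nt · A_b · n = 283.1 × 113.1 × 5 / 1000 = 160.1 kN.
Allowable strength R_n/Ω = 160.1 / 2 = 80.1 kN.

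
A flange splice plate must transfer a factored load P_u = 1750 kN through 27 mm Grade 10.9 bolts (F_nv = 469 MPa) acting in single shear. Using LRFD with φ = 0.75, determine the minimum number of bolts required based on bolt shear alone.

9 bolts

A_b = π·27²/4 = 572.6 mm².
Per-bolt design strength φR_n = 0.75 × 469 × 572.6 × 1 / 1000 = 201.4 kN.
n ≥ 1750 / 201.4 = 8.689 → use 9 bolts.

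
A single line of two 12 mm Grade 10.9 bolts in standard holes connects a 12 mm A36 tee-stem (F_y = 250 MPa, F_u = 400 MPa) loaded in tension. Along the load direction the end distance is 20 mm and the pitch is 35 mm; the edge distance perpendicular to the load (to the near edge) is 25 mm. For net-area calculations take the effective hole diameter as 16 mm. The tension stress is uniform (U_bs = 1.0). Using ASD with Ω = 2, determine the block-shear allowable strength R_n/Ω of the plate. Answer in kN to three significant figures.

85.4 kN

Shear plane L_v = 20 + 1·35 = 55 mm; A_gv = 55 × 12 = 660 mm².
A_nv = (55 − 1.5·16) × 12 = 372 mm².
A_nt = (25 − 0.5·16) × 12 = 204 mm².
0.6 F_u A_nv = 89.28 kN; 0.6 F_y A_gv = 99 kN → shear rupture governs the shear term.
R_n = 89.28 + 1.0 × 400 × 204 / 1000 = 170.9 kN.
Allowable strength R_n/Ω = 170.9 / 2 = 85.4 kN.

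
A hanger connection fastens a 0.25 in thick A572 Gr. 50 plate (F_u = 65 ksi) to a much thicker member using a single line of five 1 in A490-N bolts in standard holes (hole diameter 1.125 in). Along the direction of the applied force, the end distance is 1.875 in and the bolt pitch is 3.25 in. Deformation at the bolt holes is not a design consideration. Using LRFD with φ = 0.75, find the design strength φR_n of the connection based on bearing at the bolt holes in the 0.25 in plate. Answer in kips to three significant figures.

170 kips

Per bolt r_n = 1.5 l_c t F_u ≤ 3.0 d t F_u; upper limit = 3.0 × 1 × 0.25 × 65 = 48.75 kips.
Edge bolt: l_c = 1.875 − 1.125/2 = 1.312 in → 1.5 × 1.312 × 0.25 × 65 = 31.99 → r_n = 31.99 kips.
Interior bolts: l_c = 3.25 − 1.125 = 2.125 in → 1.5 × 2.125 × 0.25 × 65 = 51.8 → r_n = 48.75 kips.
R_n = 1 × 31.99 + 4 × 48.75 = 227 kips.
Design strength φR_n = 0.75 × 227 = 170 kips.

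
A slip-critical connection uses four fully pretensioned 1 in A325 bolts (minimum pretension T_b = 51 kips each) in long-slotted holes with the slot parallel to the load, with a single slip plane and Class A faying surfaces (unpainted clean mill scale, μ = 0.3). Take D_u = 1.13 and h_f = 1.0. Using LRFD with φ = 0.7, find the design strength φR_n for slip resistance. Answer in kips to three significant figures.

R_n = μ · D_u · h_f · T_b · n_s · n_b = 0.3 × 1.13 × 1.0 × 51 × 1 × 4 = 69.16 kips.
Design strength φR_n = 0.7 × 69.16 = 48.4 kips.

48.4 kips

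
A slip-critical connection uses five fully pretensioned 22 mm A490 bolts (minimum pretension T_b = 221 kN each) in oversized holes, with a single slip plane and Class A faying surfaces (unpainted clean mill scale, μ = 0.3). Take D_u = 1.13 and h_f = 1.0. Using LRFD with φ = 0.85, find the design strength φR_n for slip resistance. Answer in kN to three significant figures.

318 kN

R_n = μ · D_u · h_f · T_b · n_s · n_b = 0.3 × 1.13 × 1.0 × 221 × 1 × 5 = 374.6 kN.
Design strength φR_n = 0.85 × 374.6 = 318 kN.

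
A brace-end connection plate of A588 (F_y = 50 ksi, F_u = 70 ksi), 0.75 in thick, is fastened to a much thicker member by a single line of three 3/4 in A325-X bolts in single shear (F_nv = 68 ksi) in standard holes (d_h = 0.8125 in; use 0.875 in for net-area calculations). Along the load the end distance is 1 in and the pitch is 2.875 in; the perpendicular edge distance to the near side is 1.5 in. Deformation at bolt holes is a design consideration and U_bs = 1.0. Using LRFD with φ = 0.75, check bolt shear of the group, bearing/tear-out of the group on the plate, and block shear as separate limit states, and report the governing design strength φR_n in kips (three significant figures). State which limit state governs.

67.6 kips (bolt shear governs)

Bolt shear: A_b = π·0.75²/4 = 0.4418 in²; R_n = 68 × 0.4418 × 3 × 1 = 90.12 kips → 0.75 × 90.12 = 67.6 kips.
Bearing: edge l_c = 0.5938, r_n = 37.41 kips; interior l_c = 2.062, r_n = 94.5 kips; R_n = 37.41 + 2·94.5 = 226.4 kips → 170 kips.
Block shear: A_gv = 5.062, A_nv = 3.422, A_nt = 0.7969 in²; R_n = min(0.6F_uA_nv, 0.6F_yA_gv) + U_bs·F_u·A_nt = 199.5 kips → 150 kips.
Bolt shear governs: 67.6 kips.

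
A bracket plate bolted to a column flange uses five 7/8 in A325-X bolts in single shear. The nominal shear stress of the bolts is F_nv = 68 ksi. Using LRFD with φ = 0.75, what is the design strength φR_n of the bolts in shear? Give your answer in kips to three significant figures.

153 kips

A_b = π × 0.875² / 4 = 0.6013 in².
R_n = F_nv · A_b · n · n_s = 68 × 0.6013 × 5 × 1 = 204.4 kips.
Design strength φR_n = 0.75 × 204.4 = 153 kips.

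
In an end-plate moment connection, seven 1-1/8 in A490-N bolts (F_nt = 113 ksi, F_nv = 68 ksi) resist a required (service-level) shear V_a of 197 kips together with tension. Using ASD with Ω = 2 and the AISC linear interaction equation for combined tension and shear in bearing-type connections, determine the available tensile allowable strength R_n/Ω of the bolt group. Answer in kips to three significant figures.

184 kips

A_b = π·1.125²/4 = 0.994 in²; f_rv = 197 / (7 × 0.994) = 28.31 ksi.
F'_nt = 1.3 F_nt − (Ω F_nt / F_nv) f_rv = 1.3·113 − (2·113/68)·28.31 = 52.8 ksi, capped at F_nt → F'_nt = 52.8 ksi.
R_n = F'_nt · A_b · n = 52.8 × 0.994 × 7 = 367.4 kips.
Allowable strength R_n/Ω = 367.4 / 2 = 184 kips.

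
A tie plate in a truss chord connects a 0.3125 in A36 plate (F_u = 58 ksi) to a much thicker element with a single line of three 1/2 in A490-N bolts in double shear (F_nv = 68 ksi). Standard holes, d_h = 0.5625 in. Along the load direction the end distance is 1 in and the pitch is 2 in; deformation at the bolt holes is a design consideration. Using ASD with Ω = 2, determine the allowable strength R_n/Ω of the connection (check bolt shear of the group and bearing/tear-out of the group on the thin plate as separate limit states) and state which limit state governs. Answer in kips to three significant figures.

29.6 kips (bearing governs)

Bolt shear: A_b = π·0.5²/4 = 0.1963 in²; R_n = 68 × 0.1963 × 3 × 2 = 80.11 kips → 80.11 / 2 = 40.1 kips.
Bearing (1.2 l_c t F_u ≤ 2.4 d t F_u): upper limit = 2.4·0.5·0.3125·58 = 21.75 kips.
  Edge l_c = 1 − 0.5625/2 = 0.7188 → r_n = 15.63 kips; interior l_c = 2 − 0.5625 = 1.438 → r_n = 21.75 kips.
  R_n,bearing = 1·15.63 + 2·21.75 = 59.13 kips → 59.13 / 2 = 29.6 kips.
Bearing governs: 29.6 kips.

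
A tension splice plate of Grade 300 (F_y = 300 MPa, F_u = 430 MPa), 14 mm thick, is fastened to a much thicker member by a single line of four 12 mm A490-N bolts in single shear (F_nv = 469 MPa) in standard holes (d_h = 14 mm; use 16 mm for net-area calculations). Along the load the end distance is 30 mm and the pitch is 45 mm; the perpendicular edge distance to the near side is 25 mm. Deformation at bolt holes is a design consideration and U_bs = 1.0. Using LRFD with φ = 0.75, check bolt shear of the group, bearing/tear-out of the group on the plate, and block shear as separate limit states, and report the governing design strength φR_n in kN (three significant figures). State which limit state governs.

Bolt shear: A_b = π·12²/4 = 113.1 mm²; R_n = 469 × 113.1 × 4 × 1 / 1000 = 212.2 kN → 0.75 × 212.2 = 159 kN.
Bearing: edge l_c = 23, r_n = 166.2 kN; interior l_c = 31, r_n = 173.4 kN; R_n = 166.2 + 3·173.4 = 686.3 kN → 515 kN.
Block shear: A_gv = 2310, A_nv = 1526, A_nt = 238 mm²; R_n = min(0.6F_uA_nv, 0.6F_yA_gv) + U_bs·F_u·A_nt = 496 kN → 372 kN.
Bolt shear governs: 159 kN.

159 kN (bolt shear governs)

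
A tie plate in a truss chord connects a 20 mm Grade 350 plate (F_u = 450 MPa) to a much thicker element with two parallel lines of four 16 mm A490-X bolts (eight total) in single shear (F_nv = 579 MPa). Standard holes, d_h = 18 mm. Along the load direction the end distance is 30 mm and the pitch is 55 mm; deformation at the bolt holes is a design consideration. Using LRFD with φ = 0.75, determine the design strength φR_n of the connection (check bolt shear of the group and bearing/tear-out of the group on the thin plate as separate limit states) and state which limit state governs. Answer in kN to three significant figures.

Bolt shear: A_b = π·16²/4 = 201.1 mm²; R_n = 579 × 201.1 × 8 × 1 / 1000 = 931.3 kN → 0.75 × 931.3 = 698 kN.
Bearing (1.2 l_c t F_u ≤ 2.4 d t F_u): upper limit = 2.4·16·20·450 / 1000 = 345.6 kN.
  Edge l_c = 30 − 18/2 = 21 → r_n = 226.8 kN; interior l_c = 55 − 18 = 37 → r_n = 345.6 kN.
  R_n,bearing = 2·226.8 + 6·345.6 = 2527 kN → 0.75 × 2527 = 1900 kN.
Bolt shear governs: 698 kN.

698 kN (bolt shear governs)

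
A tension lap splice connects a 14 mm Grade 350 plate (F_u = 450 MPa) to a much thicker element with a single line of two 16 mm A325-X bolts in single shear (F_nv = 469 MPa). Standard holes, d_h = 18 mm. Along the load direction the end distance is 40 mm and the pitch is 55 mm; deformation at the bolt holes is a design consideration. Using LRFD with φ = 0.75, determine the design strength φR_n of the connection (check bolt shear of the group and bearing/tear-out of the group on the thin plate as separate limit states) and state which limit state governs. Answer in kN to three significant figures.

141 kN (bolt shear governs)

Bolt shear: A_b = π·16²/4 = 201.1 mm²; R_n = 469 × 201.1 × 2 × 1 / 1000 = 188.6 kN → 0.75 × 188.6 = 141 kN.
Bearing (1.2 l_c t F_u ≤ 2.4 d t F_u): upper limit = 2.4·16·14·450 / 1000 = 241.9 kN.
  Edge l_c = 40 − 18/2 = 31 → r_n = 234.4 kN; interior l_c = 55 − 18 = 37 → r_n = 241.9 kN.
  R_n,bearing = 1·234.4 + 1·241.9 = 476.3 kN → 0.75 × 476.3 = 357 kN.
Bolt shear governs: 141 kN.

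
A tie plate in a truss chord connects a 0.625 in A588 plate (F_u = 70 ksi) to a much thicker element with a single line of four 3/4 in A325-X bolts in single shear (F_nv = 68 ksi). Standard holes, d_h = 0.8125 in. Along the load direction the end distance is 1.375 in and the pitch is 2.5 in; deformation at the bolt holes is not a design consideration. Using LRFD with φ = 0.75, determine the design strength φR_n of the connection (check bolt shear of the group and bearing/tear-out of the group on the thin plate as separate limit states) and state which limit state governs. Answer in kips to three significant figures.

Bolt shear: A_b = π·0.75²/4 = 0.4418 in²; R_n = 68 × 0.4418 × 4 × 1 = 120.2 kips → 0.75 × 120.2 = 90.1 kips.
Bearing (1.5 l_c t F_u ≤ 3.0 d t F_u): upper limit = 3.0·0.75·0.625·70 = 98.44 kips.
  Edge l_c = 1.375 − 0.8125/2 = 0.9688 → r_n = 63.57 kips; interior l_c = 2.5 − 0.8125 = 1.688 → r_n = 98.44 kips.
  R_n,bearing = 1·63.57 + 3·98.44 = 358.9 kips → 0.75 × 358.9 = 269 kips.
Bolt shear governs: 90.1 kips.

90.1 kips (bolt shear governs)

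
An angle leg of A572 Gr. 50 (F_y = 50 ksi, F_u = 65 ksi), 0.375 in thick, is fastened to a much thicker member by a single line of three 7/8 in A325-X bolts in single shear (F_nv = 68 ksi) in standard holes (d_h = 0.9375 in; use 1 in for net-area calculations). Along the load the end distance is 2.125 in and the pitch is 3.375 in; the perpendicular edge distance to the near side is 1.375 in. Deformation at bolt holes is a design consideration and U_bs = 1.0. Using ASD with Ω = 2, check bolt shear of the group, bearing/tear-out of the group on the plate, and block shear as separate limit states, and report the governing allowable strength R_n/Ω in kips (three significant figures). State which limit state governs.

57.3 kips (block shear governs)

Bolt shear: A_b = π·0.875²/4 = 0.6013 in²; R_n = 68 × 0.6013 × 3 × 1 = 122.7 kips → 122.7 / 2 = 61.3 kips.
Bearing: edge l_c = 1.656, r_n = 48.45 kips; interior l_c = 2.438, r_n = 51.19 kips; R_n = 48.45 + 2·51.19 = 150.8 kips → 75.4 kips.
Block shear: A_gv = 3.328, A_nv = 2.391, A_nt = 0.3281 in²; R_n = min(0.6F_uA_nv, 0.6F_yA_gv) + U_bs·F_u·A_nt = 114.6 kips → 57.3 kips.
Block shear governs: 57.3 kips.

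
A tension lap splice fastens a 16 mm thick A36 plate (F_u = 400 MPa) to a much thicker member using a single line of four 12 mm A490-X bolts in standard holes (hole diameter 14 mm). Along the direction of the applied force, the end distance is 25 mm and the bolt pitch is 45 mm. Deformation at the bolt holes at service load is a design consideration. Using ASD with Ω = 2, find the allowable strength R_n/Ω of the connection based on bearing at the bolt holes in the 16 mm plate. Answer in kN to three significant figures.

346 kN

Per bolt r_n = 1.2 l_c t F_u ≤ 2.4 d t F_u; upper limit = 2.4 × 12 × 16 × 400 / 1000 = 184.3 kN.
Edge bolt: l_c = 25 − 14/2 = 18 mm → 1.2 × 18 × 16 × 400 / 1000 = 138.2 → r_n = 138.2 kN.
Interior bolts: l_c = 45 − 14 = 31 mm → 1.2 × 31 × 16 × 400 / 1000 = 238.1 → r_n = 184.3 kN.
R_n = 1 × 138.2 + 3 × 184.3 = 691.2 kN.
Allowable strength R_n/Ω = 691.2 / 2 = 346 kN.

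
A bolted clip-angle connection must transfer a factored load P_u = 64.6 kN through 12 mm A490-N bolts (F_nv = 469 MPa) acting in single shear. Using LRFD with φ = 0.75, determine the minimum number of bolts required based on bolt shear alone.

A_b = π·12²/4 = 113.1 mm².
Per-bolt design strength φR_n = 0.75 × 469 × 113.1 × 1 / 1000 = 39.78 kN.
n ≥ 64.6 / 39.78 = 1.624 → use 2 bolts.

2 bolts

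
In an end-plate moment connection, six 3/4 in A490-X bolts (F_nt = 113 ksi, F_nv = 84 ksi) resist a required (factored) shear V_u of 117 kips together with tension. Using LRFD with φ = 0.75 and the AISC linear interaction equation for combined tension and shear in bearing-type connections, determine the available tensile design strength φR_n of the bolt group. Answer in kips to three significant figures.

A_b = π·0.75²/4 = 0.4418 in²; f_rv = 117 / (6 × 0.4418) = 44.14 ksi.
F'_nt = 1.3 F_nt − (F_nt / φF_nv) f_rv = 1.3·113 − (113/(0.75·84))·44.14 = 67.73 ksi, capped at F_nt → F'_nt = 67.73 ksi.
R_n = F'_nt · A_b · n = 67.73 × 0.4418 × 6 = 179.5 kips.
Design strength φR_n = 0.75 × 179.5 = 135 kips.

135 kips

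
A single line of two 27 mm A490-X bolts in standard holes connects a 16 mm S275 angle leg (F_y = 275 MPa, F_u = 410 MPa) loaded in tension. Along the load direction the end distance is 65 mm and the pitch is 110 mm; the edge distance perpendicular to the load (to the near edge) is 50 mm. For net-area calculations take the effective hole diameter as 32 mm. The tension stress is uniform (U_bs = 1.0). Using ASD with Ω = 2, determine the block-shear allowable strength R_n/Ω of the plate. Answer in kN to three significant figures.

343 kN

Shear plane L_v = 65 + 1·110 = 175 mm; A_gv = 175 × 16 = 2800 mm².
A_nv = (175 − 1.5·32) × 16 = 2032 mm².
A_nt = (50 − 0.5·32) × 16 = 544 mm².
0.6 F_u A_nv = 499.9 kN; 0.6 F_y A_gv = 462 kN → shear yielding governs the shear term.
R_n = 462 + 1.0 × 410 × 544 / 1000 = 685 kN.
Allowable strength R_n/Ω = 685 / 2 = 343 kN.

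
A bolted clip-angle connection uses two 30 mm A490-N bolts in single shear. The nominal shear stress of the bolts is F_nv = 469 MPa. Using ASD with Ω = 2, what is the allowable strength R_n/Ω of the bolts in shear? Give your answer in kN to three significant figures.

332 kN

A_b = π × 30² / 4 = 706.9 mm².
R_n = F_nv · A_b · n · n_s = 469 × 706.9 × 2 × 1 / 1000 = 663 kN.
Allowable strength R_n/Ω = 663 / 2 = 332 kN.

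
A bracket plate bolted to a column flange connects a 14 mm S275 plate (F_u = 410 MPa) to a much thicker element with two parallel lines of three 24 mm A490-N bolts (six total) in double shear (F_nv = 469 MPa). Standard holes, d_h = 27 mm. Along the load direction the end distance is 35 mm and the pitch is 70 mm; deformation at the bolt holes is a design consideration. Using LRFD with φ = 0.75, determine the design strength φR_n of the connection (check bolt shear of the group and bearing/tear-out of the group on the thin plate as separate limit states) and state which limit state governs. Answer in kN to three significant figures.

1110 kN (bearing governs)

Bolt shear: A_b = π·24²/4 = 452.4 mm²; R_n = 469 × 452.4 × 6 × 2 / 1000 = 2546 kN → 0.75 × 2546 = 1910 kN.
Bearing (1.2 l_c t F_u ≤ 2.4 d t F_u): upper limit = 2.4·24·14·410 / 1000 = 330.6 kN.
  Edge l_c = 35 − 27/2 = 21.5 → r_n = 148.1 kN; interior l_c = 70 − 27 = 43 → r_n = 296.2 kN.
  R_n,bearing = 2·148.1 + 4·296.2 = 1481 kN → 0.75 × 1481 = 1110 kN.
Bearing governs: 1110 kN.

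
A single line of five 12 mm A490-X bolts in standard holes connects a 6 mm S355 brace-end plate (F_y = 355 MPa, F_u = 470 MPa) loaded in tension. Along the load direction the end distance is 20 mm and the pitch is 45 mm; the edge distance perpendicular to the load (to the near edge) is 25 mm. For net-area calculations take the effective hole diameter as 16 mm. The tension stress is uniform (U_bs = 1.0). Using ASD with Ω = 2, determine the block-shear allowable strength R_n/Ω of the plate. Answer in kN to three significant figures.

Shear plane L_v = 20 + 4·45 = 200 mm; A_gv = 200 × 6 = 1200 mm².
A_nv = (200 − 4.5·16) × 6 = 768 mm².
A_nt = (25 − 0.5·16) × 6 = 102 mm².
0.6 F_u A_nv = 216.6 kN; 0.6 F_y A_gv = 255.6 kN → shear rupture governs the shear term.
R_n = 216.6 + 1.0 × 470 × 102 / 1000 = 264.5 kN.
Allowable strength R_n/Ω = 264.5 / 2 = 132 kN.

132 kN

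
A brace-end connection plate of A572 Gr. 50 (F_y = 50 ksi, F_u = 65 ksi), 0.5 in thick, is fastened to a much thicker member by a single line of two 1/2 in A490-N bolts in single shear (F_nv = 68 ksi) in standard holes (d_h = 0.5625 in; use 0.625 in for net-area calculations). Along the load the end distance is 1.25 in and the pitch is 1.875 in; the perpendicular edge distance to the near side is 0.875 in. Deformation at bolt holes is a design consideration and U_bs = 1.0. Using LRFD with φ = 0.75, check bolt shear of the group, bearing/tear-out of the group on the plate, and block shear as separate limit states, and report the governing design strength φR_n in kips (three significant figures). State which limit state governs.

20 kips (bolt shear governs)

Bolt shear: A_b = π·0.5²/4 = 0.1963 in²; R_n = 68 × 0.1963 × 2 × 1 = 26.7 kips → 0.75 × 26.7 = 20 kips.
Bearing: edge l_c = 0.9688, r_n = 37.78 kips; interior l_c = 1.312, r_n = 39 kips; R_n = 37.78 + 1·39 = 76.78 kips → 57.6 kips.
Block shear: A_gv = 1.562, A_nv = 1.094, A_nt = 0.2812 in²; R_n = min(0.6F_uA_nv, 0.6F_yA_gv) + U_bs·F_u·A_nt = 60.94 kips → 45.7 kips.
Bolt shear governs: 20 kips.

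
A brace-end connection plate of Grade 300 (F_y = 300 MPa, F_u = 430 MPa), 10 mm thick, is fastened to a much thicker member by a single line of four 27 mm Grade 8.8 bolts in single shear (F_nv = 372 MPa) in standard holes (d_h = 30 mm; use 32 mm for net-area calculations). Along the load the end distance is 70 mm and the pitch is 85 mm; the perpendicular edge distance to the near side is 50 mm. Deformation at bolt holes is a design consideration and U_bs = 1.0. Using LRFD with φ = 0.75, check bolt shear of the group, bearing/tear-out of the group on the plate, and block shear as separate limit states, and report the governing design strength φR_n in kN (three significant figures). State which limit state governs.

Bolt shear: A_b = π·27²/4 = 572.6 mm²; R_n = 372 × 572.6 × 4 × 1 / 1000 = 852 kN → 0.75 × 852 = 639 kN.
Bearing: edge l_c = 55, r_n = 278.6 kN; interior l_c = 55, r_n = 278.6 kN; R_n = 278.6 + 3·278.6 = 1115 kN → 836 kN.
Block shear: A_gv = 3250, A_nv = 2130, A_nt = 340 mm²; R_n = min(0.6F_uA_nv, 0.6F_yA_gv) + U_bs·F_u·A_nt = 695.7 kN → 522 kN.
Block shear governs: 522 kN.

522 kN (block shear governs)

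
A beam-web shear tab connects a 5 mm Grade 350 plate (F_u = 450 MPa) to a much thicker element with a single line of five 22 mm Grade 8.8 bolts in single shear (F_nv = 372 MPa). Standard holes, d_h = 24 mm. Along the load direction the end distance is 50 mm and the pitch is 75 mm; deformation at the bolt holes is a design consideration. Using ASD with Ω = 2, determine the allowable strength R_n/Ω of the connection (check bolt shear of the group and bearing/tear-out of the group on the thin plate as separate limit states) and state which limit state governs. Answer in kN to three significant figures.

289 kN (bearing governs)

Bolt shear: A_b = π·22²/4 = 380.1 mm²; R_n = 372 × 380.1 × 5 × 1 / 1000 = 707 kN → 707 / 2 = 354 kN.
Bearing (1.2 l_c t F_u ≤ 2.4 d t F_u): upper limit = 2.4·22·5·450 / 1000 = 118.8 kN.
  Edge l_c = 50 − 24/2 = 38 → r_n = 102.6 kN; interior l_c = 75 − 24 = 51 → r_n = 118.8 kN.
  R_n,bearing = 1·102.6 + 4·118.8 = 577.8 kN → 577.8 / 2 = 289 kN.
Bearing governs: 289 kN.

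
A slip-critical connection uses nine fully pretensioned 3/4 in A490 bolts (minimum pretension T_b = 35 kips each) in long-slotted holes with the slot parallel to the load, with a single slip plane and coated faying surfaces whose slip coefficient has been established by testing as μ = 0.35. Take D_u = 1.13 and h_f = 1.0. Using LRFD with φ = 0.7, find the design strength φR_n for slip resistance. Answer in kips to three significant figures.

87.2 kips

R_n = μ · D_u · h_f · T_b · n_s · n_b = 0.35 × 1.13 × 1.0 × 35 × 1 × 9 = 124.6 kips.
Design strength φR_n = 0.7 × 124.6 = 87.2 kips.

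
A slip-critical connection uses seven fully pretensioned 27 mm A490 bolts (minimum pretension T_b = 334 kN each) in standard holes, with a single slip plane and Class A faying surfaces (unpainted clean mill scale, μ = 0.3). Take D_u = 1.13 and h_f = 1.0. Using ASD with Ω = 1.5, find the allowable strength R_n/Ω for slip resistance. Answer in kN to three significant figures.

R_n = μ · D_u · h_f · T_b · n_s · n_b = 0.3 × 1.13 × 1.0 × 334 × 1 × 7 = 792.6 kN.
Allowable strength R_n/Ω = 792.6 / 1.5 = 528 kN.

528 kN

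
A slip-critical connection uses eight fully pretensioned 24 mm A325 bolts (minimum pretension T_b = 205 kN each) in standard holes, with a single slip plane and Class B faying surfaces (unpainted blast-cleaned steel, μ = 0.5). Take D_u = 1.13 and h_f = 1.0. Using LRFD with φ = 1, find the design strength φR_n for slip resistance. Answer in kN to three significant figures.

927 kN

R_n = μ · D_u · h_f · T_b · n_s · n_b = 0.5 × 1.13 × 1.0 × 205 × 1 × 8 = 926.6 kN.
Design strength φR_n = 1 × 926.6 = 927 kN.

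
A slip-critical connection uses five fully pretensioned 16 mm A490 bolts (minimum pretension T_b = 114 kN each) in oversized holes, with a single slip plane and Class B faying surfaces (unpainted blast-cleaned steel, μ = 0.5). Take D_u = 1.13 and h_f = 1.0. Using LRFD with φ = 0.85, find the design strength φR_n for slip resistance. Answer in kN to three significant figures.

274 kN

R_n = μ · D_u · h_f · T_b · n_s · n_b = 0.5 × 1.13 × 1.0 × 114 × 1 × 5 = 322 kN.
Design strength φR_n = 0.85 × 322 = 274 kN.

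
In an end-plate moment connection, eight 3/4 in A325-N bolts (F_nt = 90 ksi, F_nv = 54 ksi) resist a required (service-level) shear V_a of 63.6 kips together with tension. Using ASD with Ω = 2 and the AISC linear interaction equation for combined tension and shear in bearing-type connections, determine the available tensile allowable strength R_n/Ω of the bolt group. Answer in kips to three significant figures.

101 kips

A_b = π·0.75²/4 = 0.4418 in²; f_rv = 63.6 / (8 × 0.4418) = 18 ksi.
F'_nt = 1.3 F_nt − (Ω F_nt / F_nv) f_rv = 1.3·90 − (2·90/54)·18 = 57.02 ksi, capped at F_nt → F'_nt = 57.02 ksi.
R_n = F'_nt · A_b · n = 57.02 × 0.4418 × 8 = 201.5 kips.
Allowable strength R_n/Ω = 201.5 / 2 = 101 kips.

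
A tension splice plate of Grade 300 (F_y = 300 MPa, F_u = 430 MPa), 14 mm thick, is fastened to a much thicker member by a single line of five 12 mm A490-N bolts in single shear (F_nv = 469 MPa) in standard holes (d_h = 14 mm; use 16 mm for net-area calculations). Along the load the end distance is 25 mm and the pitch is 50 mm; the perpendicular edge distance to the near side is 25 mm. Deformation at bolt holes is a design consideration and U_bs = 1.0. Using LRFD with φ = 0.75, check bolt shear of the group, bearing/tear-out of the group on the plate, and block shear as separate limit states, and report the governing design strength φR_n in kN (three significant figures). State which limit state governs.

199 kN (bolt shear governs)

Bolt shear: A_b = π·12²/4 = 113.1 mm²; R_n = 469 × 113.1 × 5 × 1 / 1000 = 265.2 kN → 0.75 × 265.2 = 199 kN.
Bearing: edge l_c = 18, r_n = 130 kN; interior l_c = 36, r_n = 173.4 kN; R_n = 130 + 4·173.4 = 823.5 kN → 618 kN.
Block shear: A_gv = 3150, A_nv = 2142, A_nt = 238 mm²; R_n = min(0.6F_uA_nv, 0.6F_yA_gv) + U_bs·F_u·A_nt = 655 kN → 491 kN.
Bolt shear governs: 199 kN.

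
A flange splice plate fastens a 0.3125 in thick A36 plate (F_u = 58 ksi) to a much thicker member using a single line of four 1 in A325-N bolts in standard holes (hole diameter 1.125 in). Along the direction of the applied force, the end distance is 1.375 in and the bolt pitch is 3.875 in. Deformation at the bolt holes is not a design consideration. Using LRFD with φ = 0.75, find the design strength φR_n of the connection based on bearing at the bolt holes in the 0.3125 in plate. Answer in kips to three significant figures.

Per bolt r_n = 1.5 l_c t F_u ≤ 3.0 d t F_u; upper limit = 3.0 × 1 × 0.3125 × 58 = 54.38 kips.
Edge bolt: l_c = 1.375 − 1.125/2 = 0.8125 in → 1.5 × 0.8125 × 0.3125 × 58 = 22.09 → r_n = 22.09 kips.
Interior bolts: l_c = 3.875 − 1.125 = 2.75 in → 1.5 × 2.75 × 0.3125 × 58 = 74.77 → r_n = 54.38 kips.
R_n = 1 × 22.09 + 3 × 54.38 = 185.2 kips.
Design strength φR_n = 0.75 × 185.2 = 139 kips.

139 kips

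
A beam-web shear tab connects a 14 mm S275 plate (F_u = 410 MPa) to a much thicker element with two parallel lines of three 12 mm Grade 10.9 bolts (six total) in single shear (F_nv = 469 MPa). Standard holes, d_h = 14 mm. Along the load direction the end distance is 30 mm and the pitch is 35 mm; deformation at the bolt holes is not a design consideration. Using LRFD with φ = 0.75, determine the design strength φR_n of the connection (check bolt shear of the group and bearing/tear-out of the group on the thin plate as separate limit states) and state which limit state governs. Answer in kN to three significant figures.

Bolt shear: A_b = π·12²/4 = 113.1 mm²; R_n = 469 × 113.1 × 6 × 1 / 1000 = 318.3 kN → 0.75 × 318.3 = 239 kN.
Bearing (1.5 l_c t F_u ≤ 3.0 d t F_u): upper limit = 3.0·12·14·410 / 1000 = 206.6 kN.
  Edge l_c = 30 − 14/2 = 23 → r_n = 198 kN; interior l_c = 35 − 14 = 21 → r_n = 180.8 kN.
  R_n,bearing = 2·198 + 4·180.8 = 1119 kN → 0.75 × 1119 = 839 kN.
Bolt shear governs: 239 kN.

239 kN (bolt shear governs)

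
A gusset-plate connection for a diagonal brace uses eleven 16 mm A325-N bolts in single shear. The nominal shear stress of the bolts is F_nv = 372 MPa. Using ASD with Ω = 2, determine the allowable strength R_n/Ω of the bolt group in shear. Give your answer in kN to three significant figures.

A_b = π × 16² / 4 = 201.1 mm².
R_n = F_nv · A_b · n · n_s = 372 × 201.1 × 11 × 1 / 1000 = 822.7 kN.
Allowable strength R_n/Ω = 822.7 / 2 = 411 kN.

411 kN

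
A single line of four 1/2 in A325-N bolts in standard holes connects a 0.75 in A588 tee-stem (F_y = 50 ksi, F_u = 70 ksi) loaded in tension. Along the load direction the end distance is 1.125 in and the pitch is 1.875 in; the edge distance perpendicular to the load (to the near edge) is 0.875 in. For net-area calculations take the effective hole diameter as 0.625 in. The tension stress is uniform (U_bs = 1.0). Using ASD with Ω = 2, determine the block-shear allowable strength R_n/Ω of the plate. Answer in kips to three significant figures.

86.6 kips

Shear plane L_v = 1.125 + 3·1.875 = 6.75 in; A_gv = 6.75 × 0.75 = 5.062 in².
A_nv = (6.75 − 3.5·0.625) × 0.75 = 3.422 in².
A_nt = (0.875 − 0.5·0.625) × 0.75 = 0.4219 in².
0.6 F_u A_nv = 143.7 kips; 0.6 F_y A_gv = 151.9 kips → shear rupture governs the shear term.
R_n = 143.7 + 1.0 × 70 × 0.4219 = 173.2 kips.
Allowable strength R_n/Ω = 173.2 / 2 = 86.6 kips.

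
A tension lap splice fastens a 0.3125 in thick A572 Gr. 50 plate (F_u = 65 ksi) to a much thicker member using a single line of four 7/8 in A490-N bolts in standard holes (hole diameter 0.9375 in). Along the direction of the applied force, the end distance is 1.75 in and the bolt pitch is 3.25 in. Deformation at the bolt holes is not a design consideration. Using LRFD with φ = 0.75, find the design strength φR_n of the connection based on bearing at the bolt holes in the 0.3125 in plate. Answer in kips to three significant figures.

149 kips

Per bolt r_n = 1.5 l_c t F_u ≤ 3.0 d t F_u; upper limit = 3.0 × 0.875 × 0.3125 × 65 = 53.32 kips.
Edge bolt: l_c = 1.75 − 0.9375/2 = 1.281 in → 1.5 × 1.281 × 0.3125 × 65 = 39.04 → r_n = 39.04 kips.
Interior bolts: l_c = 3.25 − 0.9375 = 2.312 in → 1.5 × 2.312 × 0.3125 × 65 = 70.46 → r_n = 53.32 kips.
R_n = 1 × 39.04 + 3 × 53.32 = 199 kips.
Design strength φR_n = 0.75 × 199 = 149 kips.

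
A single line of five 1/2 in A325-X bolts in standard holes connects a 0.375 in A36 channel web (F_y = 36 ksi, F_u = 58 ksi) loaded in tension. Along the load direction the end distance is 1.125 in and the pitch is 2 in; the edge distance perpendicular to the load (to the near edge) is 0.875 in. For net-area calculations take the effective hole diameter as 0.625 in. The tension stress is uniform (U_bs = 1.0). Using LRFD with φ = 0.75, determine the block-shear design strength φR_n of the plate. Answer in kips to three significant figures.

Shear plane L_v = 1.125 + 4·2 = 9.125 in; A_gv = 9.125 × 0.375 = 3.422 in².
A_nv = (9.125 − 4.5·0.625) × 0.375 = 2.367 in².
A_nt = (0.875 − 0.5·0.625) × 0.375 = 0.2109 in².
0.6 F_u A_nv = 82.38 kips; 0.6 F_y A_gv = 73.91 kips → shear yielding governs the shear term.
R_n = 73.91 + 1.0 × 58 × 0.2109 = 86.15 kips.
Design strength φR_n = 0.75 × 86.15 = 64.6 kips.

64.6 kips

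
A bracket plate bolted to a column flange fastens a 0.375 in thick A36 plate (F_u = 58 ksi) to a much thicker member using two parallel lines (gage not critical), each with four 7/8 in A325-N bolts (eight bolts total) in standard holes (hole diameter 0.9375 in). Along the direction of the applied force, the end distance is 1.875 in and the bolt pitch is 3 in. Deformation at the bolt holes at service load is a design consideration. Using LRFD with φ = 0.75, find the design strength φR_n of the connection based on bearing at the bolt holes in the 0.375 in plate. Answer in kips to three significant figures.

Per bolt r_n = 1.2 l_c t F_u ≤ 2.4 d t F_u; upper limit = 2.4 × 0.875 × 0.375 × 58 = 45.68 kips.
Edge bolt: l_c = 1.875 − 0.9375/2 = 1.406 in → 1.2 × 1.406 × 0.375 × 58 = 36.7 → r_n = 36.7 kips.
Interior bolts: l_c = 3 − 0.9375 = 2.062 in → 1.2 × 2.062 × 0.375 × 58 = 53.83 → r_n = 45.68 kips.
R_n = 2 × 36.7 + 6 × 45.68 = 347.5 kips.
Design strength φR_n = 0.75 × 347.5 = 261 kips.

261 kips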